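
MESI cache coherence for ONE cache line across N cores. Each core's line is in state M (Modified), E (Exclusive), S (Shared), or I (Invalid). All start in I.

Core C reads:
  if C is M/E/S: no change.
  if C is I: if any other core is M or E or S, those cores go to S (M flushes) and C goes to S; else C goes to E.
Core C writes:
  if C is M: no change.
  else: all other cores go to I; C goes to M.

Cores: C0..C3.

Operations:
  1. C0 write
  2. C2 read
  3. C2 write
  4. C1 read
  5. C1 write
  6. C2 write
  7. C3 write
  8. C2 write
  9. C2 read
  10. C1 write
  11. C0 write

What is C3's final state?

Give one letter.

Answer: I

Derivation:
Op 1: C0 write [C0 write: invalidate none -> C0=M] -> [M,I,I,I]
Op 2: C2 read [C2 read from I: others=['C0=M'] -> C2=S, others downsized to S] -> [S,I,S,I]
Op 3: C2 write [C2 write: invalidate ['C0=S'] -> C2=M] -> [I,I,M,I]
Op 4: C1 read [C1 read from I: others=['C2=M'] -> C1=S, others downsized to S] -> [I,S,S,I]
Op 5: C1 write [C1 write: invalidate ['C2=S'] -> C1=M] -> [I,M,I,I]
Op 6: C2 write [C2 write: invalidate ['C1=M'] -> C2=M] -> [I,I,M,I]
Op 7: C3 write [C3 write: invalidate ['C2=M'] -> C3=M] -> [I,I,I,M]
Op 8: C2 write [C2 write: invalidate ['C3=M'] -> C2=M] -> [I,I,M,I]
Op 9: C2 read [C2 read: already in M, no change] -> [I,I,M,I]
Op 10: C1 write [C1 write: invalidate ['C2=M'] -> C1=M] -> [I,M,I,I]
Op 11: C0 write [C0 write: invalidate ['C1=M'] -> C0=M] -> [M,I,I,I]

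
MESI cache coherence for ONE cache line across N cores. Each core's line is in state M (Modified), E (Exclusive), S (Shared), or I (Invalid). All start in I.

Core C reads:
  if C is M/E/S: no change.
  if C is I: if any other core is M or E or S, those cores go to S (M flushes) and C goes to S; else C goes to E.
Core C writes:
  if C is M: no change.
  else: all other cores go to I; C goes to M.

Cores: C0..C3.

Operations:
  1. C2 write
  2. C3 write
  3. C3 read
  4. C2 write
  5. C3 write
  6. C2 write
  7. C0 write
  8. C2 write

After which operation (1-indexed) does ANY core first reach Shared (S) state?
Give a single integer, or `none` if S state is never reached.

Answer: none

Derivation:
Op 1: C2 write [C2 write: invalidate none -> C2=M] -> [I,I,M,I]
Op 2: C3 write [C3 write: invalidate ['C2=M'] -> C3=M] -> [I,I,I,M]
Op 3: C3 read [C3 read: already in M, no change] -> [I,I,I,M]
Op 4: C2 write [C2 write: invalidate ['C3=M'] -> C2=M] -> [I,I,M,I]
Op 5: C3 write [C3 write: invalidate ['C2=M'] -> C3=M] -> [I,I,I,M]
Op 6: C2 write [C2 write: invalidate ['C3=M'] -> C2=M] -> [I,I,M,I]
Op 7: C0 write [C0 write: invalidate ['C2=M'] -> C0=M] -> [M,I,I,I]
Op 8: C2 write [C2 write: invalidate ['C0=M'] -> C2=M] -> [I,I,M,I]
S state never reached in this sequence.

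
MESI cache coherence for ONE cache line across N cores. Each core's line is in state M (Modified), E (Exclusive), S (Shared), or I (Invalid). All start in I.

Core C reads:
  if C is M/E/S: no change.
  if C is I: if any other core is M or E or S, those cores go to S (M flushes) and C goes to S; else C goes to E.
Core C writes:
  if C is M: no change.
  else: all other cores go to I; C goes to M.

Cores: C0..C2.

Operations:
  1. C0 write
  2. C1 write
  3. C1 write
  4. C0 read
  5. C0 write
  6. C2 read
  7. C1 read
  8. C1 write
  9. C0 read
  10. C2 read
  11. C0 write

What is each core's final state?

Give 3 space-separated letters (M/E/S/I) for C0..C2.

Op 1: C0 write [C0 write: invalidate none -> C0=M] -> [M,I,I]
Op 2: C1 write [C1 write: invalidate ['C0=M'] -> C1=M] -> [I,M,I]
Op 3: C1 write [C1 write: already M (modified), no change] -> [I,M,I]
Op 4: C0 read [C0 read from I: others=['C1=M'] -> C0=S, others downsized to S] -> [S,S,I]
Op 5: C0 write [C0 write: invalidate ['C1=S'] -> C0=M] -> [M,I,I]
Op 6: C2 read [C2 read from I: others=['C0=M'] -> C2=S, others downsized to S] -> [S,I,S]
Op 7: C1 read [C1 read from I: others=['C0=S', 'C2=S'] -> C1=S, others downsized to S] -> [S,S,S]
Op 8: C1 write [C1 write: invalidate ['C0=S', 'C2=S'] -> C1=M] -> [I,M,I]
Op 9: C0 read [C0 read from I: others=['C1=M'] -> C0=S, others downsized to S] -> [S,S,I]
Op 10: C2 read [C2 read from I: others=['C0=S', 'C1=S'] -> C2=S, others downsized to S] -> [S,S,S]
Op 11: C0 write [C0 write: invalidate ['C1=S', 'C2=S'] -> C0=M] -> [M,I,I]

Answer: M I I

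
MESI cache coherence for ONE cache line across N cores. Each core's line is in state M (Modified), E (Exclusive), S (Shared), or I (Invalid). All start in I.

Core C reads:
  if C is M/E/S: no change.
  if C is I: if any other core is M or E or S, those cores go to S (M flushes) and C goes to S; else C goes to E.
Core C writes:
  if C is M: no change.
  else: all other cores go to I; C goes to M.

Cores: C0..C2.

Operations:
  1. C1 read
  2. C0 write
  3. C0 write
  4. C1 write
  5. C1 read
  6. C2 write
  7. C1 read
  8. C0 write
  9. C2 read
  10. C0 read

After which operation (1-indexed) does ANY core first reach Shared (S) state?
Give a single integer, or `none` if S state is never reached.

Op 1: C1 read [C1 read from I: no other sharers -> C1=E (exclusive)] -> [I,E,I]
Op 2: C0 write [C0 write: invalidate ['C1=E'] -> C0=M] -> [M,I,I]
Op 3: C0 write [C0 write: already M (modified), no change] -> [M,I,I]
Op 4: C1 write [C1 write: invalidate ['C0=M'] -> C1=M] -> [I,M,I]
Op 5: C1 read [C1 read: already in M, no change] -> [I,M,I]
Op 6: C2 write [C2 write: invalidate ['C1=M'] -> C2=M] -> [I,I,M]
Op 7: C1 read [C1 read from I: others=['C2=M'] -> C1=S, others downsized to S] -> [I,S,S]
  -> First S state at op 7; remaining ops need not be traced.

Answer: 7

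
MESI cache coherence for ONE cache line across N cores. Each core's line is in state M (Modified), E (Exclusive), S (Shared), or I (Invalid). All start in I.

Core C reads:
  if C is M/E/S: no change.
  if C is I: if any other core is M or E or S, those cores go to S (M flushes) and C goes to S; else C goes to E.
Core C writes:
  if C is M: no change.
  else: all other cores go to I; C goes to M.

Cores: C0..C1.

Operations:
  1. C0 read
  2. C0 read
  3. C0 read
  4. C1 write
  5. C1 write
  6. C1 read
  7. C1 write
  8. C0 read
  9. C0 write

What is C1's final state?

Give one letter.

Answer: I

Derivation:
Op 1: C0 read [C0 read from I: no other sharers -> C0=E (exclusive)] -> [E,I]
Op 2: C0 read [C0 read: already in E, no change] -> [E,I]
Op 3: C0 read [C0 read: already in E, no change] -> [E,I]
Op 4: C1 write [C1 write: invalidate ['C0=E'] -> C1=M] -> [I,M]
Op 5: C1 write [C1 write: already M (modified), no change] -> [I,M]
Op 6: C1 read [C1 read: already in M, no change] -> [I,M]
Op 7: C1 write [C1 write: already M (modified), no change] -> [I,M]
Op 8: C0 read [C0 read from I: others=['C1=M'] -> C0=S, others downsized to S] -> [S,S]
Op 9: C0 write [C0 write: invalidate ['C1=S'] -> C0=M] -> [M,I]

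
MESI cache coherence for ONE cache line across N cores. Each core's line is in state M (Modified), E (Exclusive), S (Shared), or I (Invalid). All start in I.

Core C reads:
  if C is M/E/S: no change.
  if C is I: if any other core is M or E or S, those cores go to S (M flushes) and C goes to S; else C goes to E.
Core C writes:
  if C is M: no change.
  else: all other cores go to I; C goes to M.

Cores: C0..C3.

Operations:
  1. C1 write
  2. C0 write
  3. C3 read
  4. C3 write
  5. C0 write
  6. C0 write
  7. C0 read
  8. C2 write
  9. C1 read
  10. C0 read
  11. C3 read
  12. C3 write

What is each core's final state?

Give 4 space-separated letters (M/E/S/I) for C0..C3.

Op 1: C1 write [C1 write: invalidate none -> C1=M] -> [I,M,I,I]
Op 2: C0 write [C0 write: invalidate ['C1=M'] -> C0=M] -> [M,I,I,I]
Op 3: C3 read [C3 read from I: others=['C0=M'] -> C3=S, others downsized to S] -> [S,I,I,S]
Op 4: C3 write [C3 write: invalidate ['C0=S'] -> C3=M] -> [I,I,I,M]
Op 5: C0 write [C0 write: invalidate ['C3=M'] -> C0=M] -> [M,I,I,I]
Op 6: C0 write [C0 write: already M (modified), no change] -> [M,I,I,I]
Op 7: C0 read [C0 read: already in M, no change] -> [M,I,I,I]
Op 8: C2 write [C2 write: invalidate ['C0=M'] -> C2=M] -> [I,I,M,I]
Op 9: C1 read [C1 read from I: others=['C2=M'] -> C1=S, others downsized to S] -> [I,S,S,I]
Op 10: C0 read [C0 read from I: others=['C1=S', 'C2=S'] -> C0=S, others downsized to S] -> [S,S,S,I]
Op 11: C3 read [C3 read from I: others=['C0=S', 'C1=S', 'C2=S'] -> C3=S, others downsized to S] -> [S,S,S,S]
Op 12: C3 write [C3 write: invalidate ['C0=S', 'C1=S', 'C2=S'] -> C3=M] -> [I,I,I,M]

Answer: I I I M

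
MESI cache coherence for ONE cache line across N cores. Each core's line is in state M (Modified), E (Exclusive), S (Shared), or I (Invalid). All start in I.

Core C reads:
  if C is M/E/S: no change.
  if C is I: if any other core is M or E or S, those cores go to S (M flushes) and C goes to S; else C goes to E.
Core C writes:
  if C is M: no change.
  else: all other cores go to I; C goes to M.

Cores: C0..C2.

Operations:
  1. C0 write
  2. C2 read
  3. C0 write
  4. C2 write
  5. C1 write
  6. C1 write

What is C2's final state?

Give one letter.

Op 1: C0 write [C0 write: invalidate none -> C0=M] -> [M,I,I]
Op 2: C2 read [C2 read from I: others=['C0=M'] -> C2=S, others downsized to S] -> [S,I,S]
Op 3: C0 write [C0 write: invalidate ['C2=S'] -> C0=M] -> [M,I,I]
Op 4: C2 write [C2 write: invalidate ['C0=M'] -> C2=M] -> [I,I,M]
Op 5: C1 write [C1 write: invalidate ['C2=M'] -> C1=M] -> [I,M,I]
Op 6: C1 write [C1 write: already M (modified), no change] -> [I,M,I]

Answer: I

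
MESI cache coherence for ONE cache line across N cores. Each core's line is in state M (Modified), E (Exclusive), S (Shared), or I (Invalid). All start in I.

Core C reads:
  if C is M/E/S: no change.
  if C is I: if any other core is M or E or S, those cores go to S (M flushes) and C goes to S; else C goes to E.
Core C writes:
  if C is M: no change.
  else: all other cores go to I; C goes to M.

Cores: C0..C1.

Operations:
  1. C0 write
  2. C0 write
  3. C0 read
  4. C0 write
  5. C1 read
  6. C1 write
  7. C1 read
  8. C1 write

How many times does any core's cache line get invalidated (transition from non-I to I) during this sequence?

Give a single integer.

Op 1: C0 write [C0 write: invalidate none -> C0=M] -> [M,I] (invalidations this op: 0; running total: 0)
Op 2: C0 write [C0 write: already M (modified), no change] -> [M,I] (invalidations this op: 0; running total: 0)
Op 3: C0 read [C0 read: already in M, no change] -> [M,I] (invalidations this op: 0; running total: 0)
Op 4: C0 write [C0 write: already M (modified), no change] -> [M,I] (invalidations this op: 0; running total: 0)
Op 5: C1 read [C1 read from I: others=['C0=M'] -> C1=S, others downsized to S] -> [S,S] (invalidations this op: 0; running total: 0)
Op 6: C1 write [C1 write: invalidate ['C0=S'] -> C1=M] -> [I,M] (invalidations this op: 1; running total: 1)
Op 7: C1 read [C1 read: already in M, no change] -> [I,M] (invalidations this op: 0; running total: 1)
Op 8: C1 write [C1 write: already M (modified), no change] -> [I,M] (invalidations this op: 0; running total: 1)

Answer: 1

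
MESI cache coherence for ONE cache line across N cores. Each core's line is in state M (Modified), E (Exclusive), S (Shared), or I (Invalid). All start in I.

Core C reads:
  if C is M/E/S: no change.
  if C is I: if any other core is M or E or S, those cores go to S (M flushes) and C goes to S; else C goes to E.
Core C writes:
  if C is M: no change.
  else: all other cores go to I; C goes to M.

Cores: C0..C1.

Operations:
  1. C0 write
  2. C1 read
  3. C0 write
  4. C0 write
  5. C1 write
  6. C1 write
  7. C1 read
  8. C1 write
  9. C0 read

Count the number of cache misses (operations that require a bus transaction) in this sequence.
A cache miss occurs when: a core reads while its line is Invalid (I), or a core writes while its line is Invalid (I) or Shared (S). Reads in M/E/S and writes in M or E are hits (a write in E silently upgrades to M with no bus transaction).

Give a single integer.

Answer: 5

Derivation:
Op 1: C0 write [C0 write: invalidate none -> C0=M] -> [M,I] [MISS #1: write from I]
Op 2: C1 read [C1 read from I: others=['C0=M'] -> C1=S, others downsized to S] -> [S,S] [MISS #2: read from I]
Op 3: C0 write [C0 write: invalidate ['C1=S'] -> C0=M] -> [M,I] [MISS #3: write from S]
Op 4: C0 write [C0 write: already M (modified), no change] -> [M,I] [hit: write from M]
Op 5: C1 write [C1 write: invalidate ['C0=M'] -> C1=M] -> [I,M] [MISS #4: write from I]
Op 6: C1 write [C1 write: already M (modified), no change] -> [I,M] [hit: write from M]
Op 7: C1 read [C1 read: already in M, no change] -> [I,M] [hit: read from M]
Op 8: C1 write [C1 write: already M (modified), no change] -> [I,M] [hit: write from M]
Op 9: C0 read [C0 read from I: others=['C1=M'] -> C0=S, others downsized to S] -> [S,S] [MISS #5: read from I]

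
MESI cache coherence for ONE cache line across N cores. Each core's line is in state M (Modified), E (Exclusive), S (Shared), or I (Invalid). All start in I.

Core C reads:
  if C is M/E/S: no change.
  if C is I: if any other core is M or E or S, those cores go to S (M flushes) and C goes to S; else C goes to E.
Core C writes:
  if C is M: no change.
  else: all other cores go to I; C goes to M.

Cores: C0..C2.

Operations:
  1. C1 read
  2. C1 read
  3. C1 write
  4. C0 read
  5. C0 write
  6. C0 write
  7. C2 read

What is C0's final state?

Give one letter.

Op 1: C1 read [C1 read from I: no other sharers -> C1=E (exclusive)] -> [I,E,I]
Op 2: C1 read [C1 read: already in E, no change] -> [I,E,I]
Op 3: C1 write [C1 write: invalidate none -> C1=M] -> [I,M,I]
Op 4: C0 read [C0 read from I: others=['C1=M'] -> C0=S, others downsized to S] -> [S,S,I]
Op 5: C0 write [C0 write: invalidate ['C1=S'] -> C0=M] -> [M,I,I]
Op 6: C0 write [C0 write: already M (modified), no change] -> [M,I,I]
Op 7: C2 read [C2 read from I: others=['C0=M'] -> C2=S, others downsized to S] -> [S,I,S]

Answer: S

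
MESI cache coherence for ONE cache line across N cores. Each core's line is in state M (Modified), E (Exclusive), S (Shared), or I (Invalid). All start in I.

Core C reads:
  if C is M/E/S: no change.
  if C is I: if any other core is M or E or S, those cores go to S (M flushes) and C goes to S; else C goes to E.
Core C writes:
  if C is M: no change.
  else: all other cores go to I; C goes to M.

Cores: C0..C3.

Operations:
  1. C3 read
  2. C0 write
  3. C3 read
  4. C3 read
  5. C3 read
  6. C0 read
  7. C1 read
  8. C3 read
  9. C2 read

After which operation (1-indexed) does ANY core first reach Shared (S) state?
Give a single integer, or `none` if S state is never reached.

Op 1: C3 read [C3 read from I: no other sharers -> C3=E (exclusive)] -> [I,I,I,E]
Op 2: C0 write [C0 write: invalidate ['C3=E'] -> C0=M] -> [M,I,I,I]
Op 3: C3 read [C3 read from I: others=['C0=M'] -> C3=S, others downsized to S] -> [S,I,I,S]
  -> First S state at op 3; remaining ops need not be traced.

Answer: 3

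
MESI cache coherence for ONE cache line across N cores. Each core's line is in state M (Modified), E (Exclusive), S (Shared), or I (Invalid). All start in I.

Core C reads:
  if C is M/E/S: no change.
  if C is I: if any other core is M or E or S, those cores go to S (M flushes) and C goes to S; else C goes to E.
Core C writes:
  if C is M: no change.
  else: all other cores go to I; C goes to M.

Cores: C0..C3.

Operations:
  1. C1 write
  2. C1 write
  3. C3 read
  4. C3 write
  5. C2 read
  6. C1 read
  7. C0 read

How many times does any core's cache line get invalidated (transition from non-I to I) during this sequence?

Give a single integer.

Op 1: C1 write [C1 write: invalidate none -> C1=M] -> [I,M,I,I] (invalidations this op: 0; running total: 0)
Op 2: C1 write [C1 write: already M (modified), no change] -> [I,M,I,I] (invalidations this op: 0; running total: 0)
Op 3: C3 read [C3 read from I: others=['C1=M'] -> C3=S, others downsized to S] -> [I,S,I,S] (invalidations this op: 0; running total: 0)
Op 4: C3 write [C3 write: invalidate ['C1=S'] -> C3=M] -> [I,I,I,M] (invalidations this op: 1; running total: 1)
Op 5: C2 read [C2 read from I: others=['C3=M'] -> C2=S, others downsized to S] -> [I,I,S,S] (invalidations this op: 0; running total: 1)
Op 6: C1 read [C1 read from I: others=['C2=S', 'C3=S'] -> C1=S, others downsized to S] -> [I,S,S,S] (invalidations this op: 0; running total: 1)
Op 7: C0 read [C0 read from I: others=['C1=S', 'C2=S', 'C3=S'] -> C0=S, others downsized to S] -> [S,S,S,S] (invalidations this op: 0; running total: 1)

Answer: 1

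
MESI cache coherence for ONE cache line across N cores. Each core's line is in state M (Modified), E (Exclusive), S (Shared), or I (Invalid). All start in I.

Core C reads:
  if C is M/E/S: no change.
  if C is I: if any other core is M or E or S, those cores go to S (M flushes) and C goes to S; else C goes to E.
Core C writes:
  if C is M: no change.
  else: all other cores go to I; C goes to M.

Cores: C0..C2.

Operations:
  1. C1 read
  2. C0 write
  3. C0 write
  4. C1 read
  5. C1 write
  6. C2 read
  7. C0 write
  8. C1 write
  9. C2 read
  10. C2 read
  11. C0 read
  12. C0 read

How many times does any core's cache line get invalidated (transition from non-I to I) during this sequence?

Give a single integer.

Op 1: C1 read [C1 read from I: no other sharers -> C1=E (exclusive)] -> [I,E,I] (invalidations this op: 0; running total: 0)
Op 2: C0 write [C0 write: invalidate ['C1=E'] -> C0=M] -> [M,I,I] (invalidations this op: 1; running total: 1)
Op 3: C0 write [C0 write: already M (modified), no change] -> [M,I,I] (invalidations this op: 0; running total: 1)
Op 4: C1 read [C1 read from I: others=['C0=M'] -> C1=S, others downsized to S] -> [S,S,I] (invalidations this op: 0; running total: 1)
Op 5: C1 write [C1 write: invalidate ['C0=S'] -> C1=M] -> [I,M,I] (invalidations this op: 1; running total: 2)
Op 6: C2 read [C2 read from I: others=['C1=M'] -> C2=S, others downsized to S] -> [I,S,S] (invalidations this op: 0; running total: 2)
Op 7: C0 write [C0 write: invalidate ['C1=S', 'C2=S'] -> C0=M] -> [M,I,I] (invalidations this op: 2; running total: 4)
Op 8: C1 write [C1 write: invalidate ['C0=M'] -> C1=M] -> [I,M,I] (invalidations this op: 1; running total: 5)
Op 9: C2 read [C2 read from I: others=['C1=M'] -> C2=S, others downsized to S] -> [I,S,S] (invalidations this op: 0; running total: 5)
Op 10: C2 read [C2 read: already in S, no change] -> [I,S,S] (invalidations this op: 0; running total: 5)
Op 11: C0 read [C0 read from I: others=['C1=S', 'C2=S'] -> C0=S, others downsized to S] -> [S,S,S] (invalidations this op: 0; running total: 5)
Op 12: C0 read [C0 read: already in S, no change] -> [S,S,S] (invalidations this op: 0; running total: 5)

Answer: 5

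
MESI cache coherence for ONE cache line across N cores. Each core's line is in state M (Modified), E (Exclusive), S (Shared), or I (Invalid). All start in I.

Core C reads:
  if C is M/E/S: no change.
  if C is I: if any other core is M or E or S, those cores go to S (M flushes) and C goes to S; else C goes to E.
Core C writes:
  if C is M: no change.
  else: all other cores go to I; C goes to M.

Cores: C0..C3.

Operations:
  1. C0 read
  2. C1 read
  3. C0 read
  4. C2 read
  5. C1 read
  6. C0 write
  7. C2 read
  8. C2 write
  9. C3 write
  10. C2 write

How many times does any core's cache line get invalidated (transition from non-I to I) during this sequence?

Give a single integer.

Answer: 5

Derivation:
Op 1: C0 read [C0 read from I: no other sharers -> C0=E (exclusive)] -> [E,I,I,I] (invalidations this op: 0; running total: 0)
Op 2: C1 read [C1 read from I: others=['C0=E'] -> C1=S, others downsized to S] -> [S,S,I,I] (invalidations this op: 0; running total: 0)
Op 3: C0 read [C0 read: already in S, no change] -> [S,S,I,I] (invalidations this op: 0; running total: 0)
Op 4: C2 read [C2 read from I: others=['C0=S', 'C1=S'] -> C2=S, others downsized to S] -> [S,S,S,I] (invalidations this op: 0; running total: 0)
Op 5: C1 read [C1 read: already in S, no change] -> [S,S,S,I] (invalidations this op: 0; running total: 0)
Op 6: C0 write [C0 write: invalidate ['C1=S', 'C2=S'] -> C0=M] -> [M,I,I,I] (invalidations this op: 2; running total: 2)
Op 7: C2 read [C2 read from I: others=['C0=M'] -> C2=S, others downsized to S] -> [S,I,S,I] (invalidations this op: 0; running total: 2)
Op 8: C2 write [C2 write: invalidate ['C0=S'] -> C2=M] -> [I,I,M,I] (invalidations this op: 1; running total: 3)
Op 9: C3 write [C3 write: invalidate ['C2=M'] -> C3=M] -> [I,I,I,M] (invalidations this op: 1; running total: 4)
Op 10: C2 write [C2 write: invalidate ['C3=M'] -> C2=M] -> [I,I,M,I] (invalidations this op: 1; running total: 5)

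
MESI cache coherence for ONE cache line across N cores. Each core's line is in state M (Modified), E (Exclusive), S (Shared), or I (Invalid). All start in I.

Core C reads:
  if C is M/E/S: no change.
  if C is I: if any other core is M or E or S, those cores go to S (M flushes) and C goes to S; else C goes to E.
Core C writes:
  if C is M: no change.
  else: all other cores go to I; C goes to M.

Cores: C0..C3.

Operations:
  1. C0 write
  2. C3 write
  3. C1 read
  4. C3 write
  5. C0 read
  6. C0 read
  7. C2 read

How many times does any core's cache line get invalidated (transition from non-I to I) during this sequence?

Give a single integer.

Op 1: C0 write [C0 write: invalidate none -> C0=M] -> [M,I,I,I] (invalidations this op: 0; running total: 0)
Op 2: C3 write [C3 write: invalidate ['C0=M'] -> C3=M] -> [I,I,I,M] (invalidations this op: 1; running total: 1)
Op 3: C1 read [C1 read from I: others=['C3=M'] -> C1=S, others downsized to S] -> [I,S,I,S] (invalidations this op: 0; running total: 1)
Op 4: C3 write [C3 write: invalidate ['C1=S'] -> C3=M] -> [I,I,I,M] (invalidations this op: 1; running total: 2)
Op 5: C0 read [C0 read from I: others=['C3=M'] -> C0=S, others downsized to S] -> [S,I,I,S] (invalidations this op: 0; running total: 2)
Op 6: C0 read [C0 read: already in S, no change] -> [S,I,I,S] (invalidations this op: 0; running total: 2)
Op 7: C2 read [C2 read from I: others=['C0=S', 'C3=S'] -> C2=S, others downsized to S] -> [S,I,S,S] (invalidations this op: 0; running total: 2)

Answer: 2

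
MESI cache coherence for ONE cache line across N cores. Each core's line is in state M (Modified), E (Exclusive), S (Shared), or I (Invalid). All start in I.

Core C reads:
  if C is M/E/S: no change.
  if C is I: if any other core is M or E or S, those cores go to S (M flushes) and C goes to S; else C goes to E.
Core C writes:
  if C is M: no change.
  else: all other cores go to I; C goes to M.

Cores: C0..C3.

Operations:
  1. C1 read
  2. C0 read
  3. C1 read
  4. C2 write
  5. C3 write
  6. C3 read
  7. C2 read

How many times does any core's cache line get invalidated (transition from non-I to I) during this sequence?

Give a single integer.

Op 1: C1 read [C1 read from I: no other sharers -> C1=E (exclusive)] -> [I,E,I,I] (invalidations this op: 0; running total: 0)
Op 2: C0 read [C0 read from I: others=['C1=E'] -> C0=S, others downsized to S] -> [S,S,I,I] (invalidations this op: 0; running total: 0)
Op 3: C1 read [C1 read: already in S, no change] -> [S,S,I,I] (invalidations this op: 0; running total: 0)
Op 4: C2 write [C2 write: invalidate ['C0=S', 'C1=S'] -> C2=M] -> [I,I,M,I] (invalidations this op: 2; running total: 2)
Op 5: C3 write [C3 write: invalidate ['C2=M'] -> C3=M] -> [I,I,I,M] (invalidations this op: 1; running total: 3)
Op 6: C3 read [C3 read: already in M, no change] -> [I,I,I,M] (invalidations this op: 0; running total: 3)
Op 7: C2 read [C2 read from I: others=['C3=M'] -> C2=S, others downsized to S] -> [I,I,S,S] (invalidations this op: 0; running total: 3)

Answer: 3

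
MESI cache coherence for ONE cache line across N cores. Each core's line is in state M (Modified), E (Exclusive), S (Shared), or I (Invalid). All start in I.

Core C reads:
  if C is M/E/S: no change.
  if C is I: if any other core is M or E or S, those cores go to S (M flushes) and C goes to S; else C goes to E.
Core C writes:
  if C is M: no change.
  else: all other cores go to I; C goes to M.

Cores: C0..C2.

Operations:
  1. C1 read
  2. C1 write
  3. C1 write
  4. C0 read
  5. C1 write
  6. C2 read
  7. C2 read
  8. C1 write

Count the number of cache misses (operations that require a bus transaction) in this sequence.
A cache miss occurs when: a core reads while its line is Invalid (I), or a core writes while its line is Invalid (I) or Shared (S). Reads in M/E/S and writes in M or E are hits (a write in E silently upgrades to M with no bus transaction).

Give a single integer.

Answer: 5

Derivation:
Op 1: C1 read [C1 read from I: no other sharers -> C1=E (exclusive)] -> [I,E,I] [MISS #1: read from I]
Op 2: C1 write [C1 write: invalidate none -> C1=M] -> [I,M,I] [hit: write from E is a silent E->M upgrade, no bus transaction]
Op 3: C1 write [C1 write: already M (modified), no change] -> [I,M,I] [hit: write from M]
Op 4: C0 read [C0 read from I: others=['C1=M'] -> C0=S, others downsized to S] -> [S,S,I] [MISS #2: read from I]
Op 5: C1 write [C1 write: invalidate ['C0=S'] -> C1=M] -> [I,M,I] [MISS #3: write from S]
Op 6: C2 read [C2 read from I: others=['C1=M'] -> C2=S, others downsized to S] -> [I,S,S] [MISS #4: read from I]
Op 7: C2 read [C2 read: already in S, no change] -> [I,S,S] [hit: read from S]
Op 8: C1 write [C1 write: invalidate ['C2=S'] -> C1=M] -> [I,M,I] [MISS #5: write from S]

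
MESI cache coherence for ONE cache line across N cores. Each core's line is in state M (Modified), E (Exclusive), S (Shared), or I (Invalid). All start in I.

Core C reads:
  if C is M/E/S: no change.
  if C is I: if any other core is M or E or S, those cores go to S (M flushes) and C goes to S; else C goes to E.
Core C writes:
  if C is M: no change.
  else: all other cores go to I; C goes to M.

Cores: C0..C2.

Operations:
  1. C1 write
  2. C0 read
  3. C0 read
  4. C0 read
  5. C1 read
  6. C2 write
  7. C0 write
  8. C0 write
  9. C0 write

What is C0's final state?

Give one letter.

Answer: M

Derivation:
Op 1: C1 write [C1 write: invalidate none -> C1=M] -> [I,M,I]
Op 2: C0 read [C0 read from I: others=['C1=M'] -> C0=S, others downsized to S] -> [S,S,I]
Op 3: C0 read [C0 read: already in S, no change] -> [S,S,I]
Op 4: C0 read [C0 read: already in S, no change] -> [S,S,I]
Op 5: C1 read [C1 read: already in S, no change] -> [S,S,I]
Op 6: C2 write [C2 write: invalidate ['C0=S', 'C1=S'] -> C2=M] -> [I,I,M]
Op 7: C0 write [C0 write: invalidate ['C2=M'] -> C0=M] -> [M,I,I]
Op 8: C0 write [C0 write: already M (modified), no change] -> [M,I,I]
Op 9: C0 write [C0 write: already M (modified), no change] -> [M,I,I]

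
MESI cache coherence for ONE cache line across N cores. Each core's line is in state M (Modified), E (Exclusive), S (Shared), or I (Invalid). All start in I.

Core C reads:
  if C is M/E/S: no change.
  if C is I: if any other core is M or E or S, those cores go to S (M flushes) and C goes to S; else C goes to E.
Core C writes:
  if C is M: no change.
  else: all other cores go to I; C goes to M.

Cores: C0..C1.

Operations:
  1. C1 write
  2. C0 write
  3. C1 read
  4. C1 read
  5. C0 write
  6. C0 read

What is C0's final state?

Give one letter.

Op 1: C1 write [C1 write: invalidate none -> C1=M] -> [I,M]
Op 2: C0 write [C0 write: invalidate ['C1=M'] -> C0=M] -> [M,I]
Op 3: C1 read [C1 read from I: others=['C0=M'] -> C1=S, others downsized to S] -> [S,S]
Op 4: C1 read [C1 read: already in S, no change] -> [S,S]
Op 5: C0 write [C0 write: invalidate ['C1=S'] -> C0=M] -> [M,I]
Op 6: C0 read [C0 read: already in M, no change] -> [M,I]

Answer: M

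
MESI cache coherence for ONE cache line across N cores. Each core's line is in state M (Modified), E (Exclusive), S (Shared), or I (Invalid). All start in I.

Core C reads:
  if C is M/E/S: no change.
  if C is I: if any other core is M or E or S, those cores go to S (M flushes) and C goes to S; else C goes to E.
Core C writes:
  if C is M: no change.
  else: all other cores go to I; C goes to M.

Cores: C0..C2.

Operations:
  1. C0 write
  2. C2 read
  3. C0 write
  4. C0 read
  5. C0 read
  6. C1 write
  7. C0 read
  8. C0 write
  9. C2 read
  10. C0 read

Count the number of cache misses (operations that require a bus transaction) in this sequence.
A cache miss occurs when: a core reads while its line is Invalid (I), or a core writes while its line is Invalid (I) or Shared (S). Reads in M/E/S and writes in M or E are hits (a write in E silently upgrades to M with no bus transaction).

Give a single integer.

Op 1: C0 write [C0 write: invalidate none -> C0=M] -> [M,I,I] [MISS #1: write from I]
Op 2: C2 read [C2 read from I: others=['C0=M'] -> C2=S, others downsized to S] -> [S,I,S] [MISS #2: read from I]
Op 3: C0 write [C0 write: invalidate ['C2=S'] -> C0=M] -> [M,I,I] [MISS #3: write from S]
Op 4: C0 read [C0 read: already in M, no change] -> [M,I,I] [hit: read from M]
Op 5: C0 read [C0 read: already in M, no change] -> [M,I,I] [hit: read from M]
Op 6: C1 write [C1 write: invalidate ['C0=M'] -> C1=M] -> [I,M,I] [MISS #4: write from I]
Op 7: C0 read [C0 read from I: others=['C1=M'] -> C0=S, others downsized to S] -> [S,S,I] [MISS #5: read from I]
Op 8: C0 write [C0 write: invalidate ['C1=S'] -> C0=M] -> [M,I,I] [MISS #6: write from S]
Op 9: C2 read [C2 read from I: others=['C0=M'] -> C2=S, others downsized to S] -> [S,I,S] [MISS #7: read from I]
Op 10: C0 read [C0 read: already in S, no change] -> [S,I,S] [hit: read from S]

Answer: 7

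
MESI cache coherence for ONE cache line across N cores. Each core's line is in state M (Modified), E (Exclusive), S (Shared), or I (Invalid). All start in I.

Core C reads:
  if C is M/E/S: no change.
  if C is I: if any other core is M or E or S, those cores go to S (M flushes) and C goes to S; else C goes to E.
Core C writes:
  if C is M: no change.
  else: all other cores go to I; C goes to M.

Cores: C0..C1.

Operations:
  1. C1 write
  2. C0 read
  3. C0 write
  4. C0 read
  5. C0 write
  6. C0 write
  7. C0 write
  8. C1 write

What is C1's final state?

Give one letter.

Answer: M

Derivation:
Op 1: C1 write [C1 write: invalidate none -> C1=M] -> [I,M]
Op 2: C0 read [C0 read from I: others=['C1=M'] -> C0=S, others downsized to S] -> [S,S]
Op 3: C0 write [C0 write: invalidate ['C1=S'] -> C0=M] -> [M,I]
Op 4: C0 read [C0 read: already in M, no change] -> [M,I]
Op 5: C0 write [C0 write: already M (modified), no change] -> [M,I]
Op 6: C0 write [C0 write: already M (modified), no change] -> [M,I]
Op 7: C0 write [C0 write: already M (modified), no change] -> [M,I]
Op 8: C1 write [C1 write: invalidate ['C0=M'] -> C1=M] -> [I,M]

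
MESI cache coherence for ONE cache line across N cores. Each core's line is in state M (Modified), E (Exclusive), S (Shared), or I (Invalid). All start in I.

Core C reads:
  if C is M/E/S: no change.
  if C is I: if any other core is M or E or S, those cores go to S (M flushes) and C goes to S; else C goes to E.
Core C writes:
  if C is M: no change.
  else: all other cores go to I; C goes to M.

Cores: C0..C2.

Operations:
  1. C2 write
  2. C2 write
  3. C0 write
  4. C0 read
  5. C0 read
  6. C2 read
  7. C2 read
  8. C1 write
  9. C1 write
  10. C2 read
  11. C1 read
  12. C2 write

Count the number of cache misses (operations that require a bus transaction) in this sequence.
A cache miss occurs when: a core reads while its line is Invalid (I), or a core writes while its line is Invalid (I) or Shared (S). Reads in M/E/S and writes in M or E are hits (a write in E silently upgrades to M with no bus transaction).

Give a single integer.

Answer: 6

Derivation:
Op 1: C2 write [C2 write: invalidate none -> C2=M] -> [I,I,M] [MISS #1: write from I]
Op 2: C2 write [C2 write: already M (modified), no change] -> [I,I,M] [hit: write from M]
Op 3: C0 write [C0 write: invalidate ['C2=M'] -> C0=M] -> [M,I,I] [MISS #2: write from I]
Op 4: C0 read [C0 read: already in M, no change] -> [M,I,I] [hit: read from M]
Op 5: C0 read [C0 read: already in M, no change] -> [M,I,I] [hit: read from M]
Op 6: C2 read [C2 read from I: others=['C0=M'] -> C2=S, others downsized to S] -> [S,I,S] [MISS #3: read from I]
Op 7: C2 read [C2 read: already in S, no change] -> [S,I,S] [hit: read from S]
Op 8: C1 write [C1 write: invalidate ['C0=S', 'C2=S'] -> C1=M] -> [I,M,I] [MISS #4: write from I]
Op 9: C1 write [C1 write: already M (modified), no change] -> [I,M,I] [hit: write from M]
Op 10: C2 read [C2 read from I: others=['C1=M'] -> C2=S, others downsized to S] -> [I,S,S] [MISS #5: read from I]
Op 11: C1 read [C1 read: already in S, no change] -> [I,S,S] [hit: read from S]
Op 12: C2 write [C2 write: invalidate ['C1=S'] -> C2=M] -> [I,I,M] [MISS #6: write from S]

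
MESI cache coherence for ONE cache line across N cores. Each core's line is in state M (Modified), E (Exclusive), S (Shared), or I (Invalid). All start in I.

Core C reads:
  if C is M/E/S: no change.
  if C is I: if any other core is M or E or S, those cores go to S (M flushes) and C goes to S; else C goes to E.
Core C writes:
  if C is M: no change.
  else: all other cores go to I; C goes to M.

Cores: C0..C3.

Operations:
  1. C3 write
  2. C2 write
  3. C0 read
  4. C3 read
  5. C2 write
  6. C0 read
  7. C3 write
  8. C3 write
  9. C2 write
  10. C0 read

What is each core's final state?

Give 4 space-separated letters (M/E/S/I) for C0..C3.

Op 1: C3 write [C3 write: invalidate none -> C3=M] -> [I,I,I,M]
Op 2: C2 write [C2 write: invalidate ['C3=M'] -> C2=M] -> [I,I,M,I]
Op 3: C0 read [C0 read from I: others=['C2=M'] -> C0=S, others downsized to S] -> [S,I,S,I]
Op 4: C3 read [C3 read from I: others=['C0=S', 'C2=S'] -> C3=S, others downsized to S] -> [S,I,S,S]
Op 5: C2 write [C2 write: invalidate ['C0=S', 'C3=S'] -> C2=M] -> [I,I,M,I]
Op 6: C0 read [C0 read from I: others=['C2=M'] -> C0=S, others downsized to S] -> [S,I,S,I]
Op 7: C3 write [C3 write: invalidate ['C0=S', 'C2=S'] -> C3=M] -> [I,I,I,M]
Op 8: C3 write [C3 write: already M (modified), no change] -> [I,I,I,M]
Op 9: C2 write [C2 write: invalidate ['C3=M'] -> C2=M] -> [I,I,M,I]
Op 10: C0 read [C0 read from I: others=['C2=M'] -> C0=S, others downsized to S] -> [S,I,S,I]

Answer: S I S I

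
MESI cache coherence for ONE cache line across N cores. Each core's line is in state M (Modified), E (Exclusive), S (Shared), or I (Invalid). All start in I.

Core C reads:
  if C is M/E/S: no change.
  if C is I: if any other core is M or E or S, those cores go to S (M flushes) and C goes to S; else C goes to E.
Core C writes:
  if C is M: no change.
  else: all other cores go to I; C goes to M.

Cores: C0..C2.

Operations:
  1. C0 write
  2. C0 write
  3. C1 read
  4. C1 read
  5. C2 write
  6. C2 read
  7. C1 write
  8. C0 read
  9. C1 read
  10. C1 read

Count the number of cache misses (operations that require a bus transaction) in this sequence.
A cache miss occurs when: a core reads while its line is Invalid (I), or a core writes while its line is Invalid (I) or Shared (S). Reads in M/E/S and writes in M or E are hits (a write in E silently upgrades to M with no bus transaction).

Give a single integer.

Answer: 5

Derivation:
Op 1: C0 write [C0 write: invalidate none -> C0=M] -> [M,I,I] [MISS #1: write from I]
Op 2: C0 write [C0 write: already M (modified), no change] -> [M,I,I] [hit: write from M]
Op 3: C1 read [C1 read from I: others=['C0=M'] -> C1=S, others downsized to S] -> [S,S,I] [MISS #2: read from I]
Op 4: C1 read [C1 read: already in S, no change] -> [S,S,I] [hit: read from S]
Op 5: C2 write [C2 write: invalidate ['C0=S', 'C1=S'] -> C2=M] -> [I,I,M] [MISS #3: write from I]
Op 6: C2 read [C2 read: already in M, no change] -> [I,I,M] [hit: read from M]
Op 7: C1 write [C1 write: invalidate ['C2=M'] -> C1=M] -> [I,M,I] [MISS #4: write from I]
Op 8: C0 read [C0 read from I: others=['C1=M'] -> C0=S, others downsized to S] -> [S,S,I] [MISS #5: read from I]
Op 9: C1 read [C1 read: already in S, no change] -> [S,S,I] [hit: read from S]
Op 10: C1 read [C1 read: already in S, no change] -> [S,S,I] [hit: read from S]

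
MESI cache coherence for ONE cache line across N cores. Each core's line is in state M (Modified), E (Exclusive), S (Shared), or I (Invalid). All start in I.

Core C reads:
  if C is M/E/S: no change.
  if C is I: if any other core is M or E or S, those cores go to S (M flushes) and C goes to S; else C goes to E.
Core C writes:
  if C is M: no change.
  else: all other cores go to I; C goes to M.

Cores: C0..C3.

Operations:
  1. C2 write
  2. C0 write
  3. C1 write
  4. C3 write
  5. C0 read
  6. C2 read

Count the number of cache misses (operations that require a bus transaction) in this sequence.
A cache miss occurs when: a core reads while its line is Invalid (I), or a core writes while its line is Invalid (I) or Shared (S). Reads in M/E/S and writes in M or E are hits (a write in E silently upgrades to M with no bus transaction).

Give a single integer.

Answer: 6

Derivation:
Op 1: C2 write [C2 write: invalidate none -> C2=M] -> [I,I,M,I] [MISS #1: write from I]
Op 2: C0 write [C0 write: invalidate ['C2=M'] -> C0=M] -> [M,I,I,I] [MISS #2: write from I]
Op 3: C1 write [C1 write: invalidate ['C0=M'] -> C1=M] -> [I,M,I,I] [MISS #3: write from I]
Op 4: C3 write [C3 write: invalidate ['C1=M'] -> C3=M] -> [I,I,I,M] [MISS #4: write from I]
Op 5: C0 read [C0 read from I: others=['C3=M'] -> C0=S, others downsized to S] -> [S,I,I,S] [MISS #5: read from I]
Op 6: C2 read [C2 read from I: others=['C0=S', 'C3=S'] -> C2=S, others downsized to S] -> [S,I,S,S] [MISS #6: read from I]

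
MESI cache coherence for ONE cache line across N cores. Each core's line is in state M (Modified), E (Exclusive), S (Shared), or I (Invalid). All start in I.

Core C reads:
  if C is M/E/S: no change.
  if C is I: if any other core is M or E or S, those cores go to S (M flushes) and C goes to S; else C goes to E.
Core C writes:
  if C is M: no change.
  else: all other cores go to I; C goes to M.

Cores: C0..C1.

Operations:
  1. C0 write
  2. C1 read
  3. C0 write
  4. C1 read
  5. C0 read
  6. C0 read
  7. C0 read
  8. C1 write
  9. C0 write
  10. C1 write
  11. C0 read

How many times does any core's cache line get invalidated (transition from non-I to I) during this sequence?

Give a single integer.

Op 1: C0 write [C0 write: invalidate none -> C0=M] -> [M,I] (invalidations this op: 0; running total: 0)
Op 2: C1 read [C1 read from I: others=['C0=M'] -> C1=S, others downsized to S] -> [S,S] (invalidations this op: 0; running total: 0)
Op 3: C0 write [C0 write: invalidate ['C1=S'] -> C0=M] -> [M,I] (invalidations this op: 1; running total: 1)
Op 4: C1 read [C1 read from I: others=['C0=M'] -> C1=S, others downsized to S] -> [S,S] (invalidations this op: 0; running total: 1)
Op 5: C0 read [C0 read: already in S, no change] -> [S,S] (invalidations this op: 0; running total: 1)
Op 6: C0 read [C0 read: already in S, no change] -> [S,S] (invalidations this op: 0; running total: 1)
Op 7: C0 read [C0 read: already in S, no change] -> [S,S] (invalidations this op: 0; running total: 1)
Op 8: C1 write [C1 write: invalidate ['C0=S'] -> C1=M] -> [I,M] (invalidations this op: 1; running total: 2)
Op 9: C0 write [C0 write: invalidate ['C1=M'] -> C0=M] -> [M,I] (invalidations this op: 1; running total: 3)
Op 10: C1 write [C1 write: invalidate ['C0=M'] -> C1=M] -> [I,M] (invalidations this op: 1; running total: 4)
Op 11: C0 read [C0 read from I: others=['C1=M'] -> C0=S, others downsized to S] -> [S,S] (invalidations this op: 0; running total: 4)

Answer: 4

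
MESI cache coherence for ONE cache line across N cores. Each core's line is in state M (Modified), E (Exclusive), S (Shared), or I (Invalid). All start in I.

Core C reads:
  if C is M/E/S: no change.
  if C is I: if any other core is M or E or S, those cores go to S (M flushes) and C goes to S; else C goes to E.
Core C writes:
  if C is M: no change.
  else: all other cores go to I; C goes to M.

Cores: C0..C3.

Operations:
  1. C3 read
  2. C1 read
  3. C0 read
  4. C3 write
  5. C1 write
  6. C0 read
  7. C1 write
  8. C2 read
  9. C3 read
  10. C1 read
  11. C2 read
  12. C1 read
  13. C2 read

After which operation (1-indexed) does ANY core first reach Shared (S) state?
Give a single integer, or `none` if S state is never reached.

Answer: 2

Derivation:
Op 1: C3 read [C3 read from I: no other sharers -> C3=E (exclusive)] -> [I,I,I,E]
Op 2: C1 read [C1 read from I: others=['C3=E'] -> C1=S, others downsized to S] -> [I,S,I,S]
  -> First S state at op 2; remaining ops need not be traced.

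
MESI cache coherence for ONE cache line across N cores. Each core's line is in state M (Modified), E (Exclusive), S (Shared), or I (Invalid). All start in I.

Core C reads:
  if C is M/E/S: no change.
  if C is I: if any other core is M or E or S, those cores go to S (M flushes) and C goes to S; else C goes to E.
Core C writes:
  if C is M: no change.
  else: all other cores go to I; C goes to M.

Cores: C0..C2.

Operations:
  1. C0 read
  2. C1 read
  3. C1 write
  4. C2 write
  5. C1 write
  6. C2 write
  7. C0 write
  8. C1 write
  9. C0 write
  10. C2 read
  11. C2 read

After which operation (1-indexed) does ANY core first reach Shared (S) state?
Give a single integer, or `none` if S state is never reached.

Op 1: C0 read [C0 read from I: no other sharers -> C0=E (exclusive)] -> [E,I,I]
Op 2: C1 read [C1 read from I: others=['C0=E'] -> C1=S, others downsized to S] -> [S,S,I]
  -> First S state at op 2; remaining ops need not be traced.

Answer: 2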